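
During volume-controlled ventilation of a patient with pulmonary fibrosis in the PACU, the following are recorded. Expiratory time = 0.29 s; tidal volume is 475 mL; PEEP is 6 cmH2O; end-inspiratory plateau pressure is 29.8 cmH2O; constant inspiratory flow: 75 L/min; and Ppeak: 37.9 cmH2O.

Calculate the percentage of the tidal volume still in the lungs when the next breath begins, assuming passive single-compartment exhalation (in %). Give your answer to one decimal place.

Flow: 75 L/min ÷ 60 = 1.25 L/s.
R = (PIP − Pplat)/V̇ = (37.9 − 29.8) / 1.25 = 8.1/1.25 = 6.48 cmH2O·s/L.
C = Vt/(Pplat − PEEP) = 475.0 / (29.8 − 6) = 475.0/23.8 = 19.958 mL/cmH2O.
τ = R × C = 6.48 × 0.01996 L/cmH2O = 0.1293 s.
Fraction remaining at end-expiration = e^(−Te/τ) = e^(−0.29/0.1293) = 0.1062 → 10.62%.

10.6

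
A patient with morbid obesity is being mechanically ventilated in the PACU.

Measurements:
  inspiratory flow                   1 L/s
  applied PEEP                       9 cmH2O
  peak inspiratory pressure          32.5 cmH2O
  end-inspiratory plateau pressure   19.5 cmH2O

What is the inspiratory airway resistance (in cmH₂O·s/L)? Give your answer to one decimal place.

13.0

Raw = (PIP − Pplat) / flow = (32.5 − 19.5) / 1 = 13.0 / 1 = 13.0 cmH2O·s/L.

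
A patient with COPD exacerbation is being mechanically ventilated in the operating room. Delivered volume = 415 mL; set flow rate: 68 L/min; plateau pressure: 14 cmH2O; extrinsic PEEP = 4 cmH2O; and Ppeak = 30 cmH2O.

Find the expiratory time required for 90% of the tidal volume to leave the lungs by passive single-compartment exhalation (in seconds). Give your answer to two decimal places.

1.35

Flow: 68 L/min ÷ 60 = 1.1333 L/s.
R = (PIP − Pplat)/V̇ = (30 − 14) / 1.1333 = 16.0/1.1333 = 14.118 cmH2O·s/L.
C = Vt/(Pplat − PEEP) = 415.0 / (14 − 4) = 415.0/10.0 = 41.5 mL/cmH2O.
τ = R × C = 14.118 × 0.0415 L/cmH2O = 0.5859 s.
t = −τ·ln(1 − 0.90) = −0.5859·ln(0.1) = 1.349 s.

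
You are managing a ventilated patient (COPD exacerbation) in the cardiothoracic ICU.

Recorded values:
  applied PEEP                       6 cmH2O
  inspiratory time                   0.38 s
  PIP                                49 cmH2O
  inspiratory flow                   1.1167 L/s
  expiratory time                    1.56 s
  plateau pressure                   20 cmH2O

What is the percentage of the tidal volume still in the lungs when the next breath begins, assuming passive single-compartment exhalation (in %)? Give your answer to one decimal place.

Vt = flow × Ti = 1.1167 L/s × 0.38 s × 1000 mL/L = 424.35 mL.
R = (PIP − Pplat)/V̇ = (49 − 20) / 1.1167 = 29.0/1.1167 = 25.969 cmH2O·s/L.
C = Vt/(Pplat − PEEP) = 424.35 / (20 − 6) = 424.35/14.0 = 30.311 mL/cmH2O.
τ = R × C = 25.969 × 0.03031 L/cmH2O = 0.7871 s.
Fraction remaining at end-expiration = e^(−Te/τ) = e^(−1.56/0.7871) = 0.1378 → 13.78%.

13.8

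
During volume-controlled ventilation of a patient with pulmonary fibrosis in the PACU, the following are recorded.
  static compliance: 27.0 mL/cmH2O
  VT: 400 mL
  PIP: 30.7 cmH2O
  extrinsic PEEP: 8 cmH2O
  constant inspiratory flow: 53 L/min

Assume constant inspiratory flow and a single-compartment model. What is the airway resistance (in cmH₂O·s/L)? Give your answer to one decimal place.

Flow: 53 L/min ÷ 60 = 0.8833 L/s.
Equation of motion (constant flow): PIP = Vt/C + R·V̇ + PEEP.
R·V̇ = PIP − Vt/C − PEEP = 30.7 − 400/27.0 − 8 = 30.7 − 14.815 − 8 = 7.885 cmH2O.
R = 7.885 / 0.8833 = 8.927 cmH2O·s/L.

8.9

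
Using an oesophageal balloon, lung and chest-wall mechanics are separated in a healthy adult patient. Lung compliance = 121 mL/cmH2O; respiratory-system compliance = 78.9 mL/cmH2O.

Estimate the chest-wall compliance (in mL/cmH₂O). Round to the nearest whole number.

227

1/Ccw = 1/Crs − 1/CL.
1/Ccw = 1/78.9 − 1/121 = 0.00441.
Ccw = 226.76 mL/cmH2O.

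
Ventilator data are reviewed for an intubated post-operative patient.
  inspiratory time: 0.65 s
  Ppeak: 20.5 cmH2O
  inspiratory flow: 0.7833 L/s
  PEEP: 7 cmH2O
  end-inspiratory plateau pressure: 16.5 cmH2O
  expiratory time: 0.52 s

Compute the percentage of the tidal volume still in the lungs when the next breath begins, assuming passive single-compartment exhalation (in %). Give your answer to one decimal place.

Vt = flow × Ti = 0.7833 L/s × 0.65 s × 1000 mL/L = 509.15 mL.
R = (PIP − Pplat)/V̇ = (20.5 − 16.5) / 0.7833 = 4.0/0.7833 = 5.107 cmH2O·s/L.
C = Vt/(Pplat − PEEP) = 509.15 / (16.5 − 7) = 509.15/9.5 = 53.595 mL/cmH2O.
τ = R × C = 5.107 × 0.0536 L/cmH2O = 0.2737 s.
Fraction remaining at end-expiration = e^(−Te/τ) = e^(−0.52/0.2737) = 0.1496 → 14.96%.

15.0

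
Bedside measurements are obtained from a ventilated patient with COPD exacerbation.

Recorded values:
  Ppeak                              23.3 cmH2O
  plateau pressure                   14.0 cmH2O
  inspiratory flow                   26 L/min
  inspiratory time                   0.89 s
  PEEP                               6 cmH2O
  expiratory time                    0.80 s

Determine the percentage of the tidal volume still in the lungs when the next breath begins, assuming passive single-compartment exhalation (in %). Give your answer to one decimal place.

46.2

Flow: 26 L/min ÷ 60 = 0.4333 L/s.
Vt = flow × Ti = 0.4333 L/s × 0.89 s × 1000 mL/L = 385.64 mL.
R = (PIP − Pplat)/V̇ = (23.3 − 14.0) / 0.4333 = 9.3/0.4333 = 21.463 cmH2O·s/L.
C = Vt/(Pplat − PEEP) = 385.64 / (14.0 − 6) = 385.64/8.0 = 48.205 mL/cmH2O.
τ = R × C = 21.463 × 0.04821 L/cmH2O = 1.035 s.
Fraction remaining at end-expiration = e^(−Te/τ) = e^(−0.80/1.035) = 0.4617 → 46.17%.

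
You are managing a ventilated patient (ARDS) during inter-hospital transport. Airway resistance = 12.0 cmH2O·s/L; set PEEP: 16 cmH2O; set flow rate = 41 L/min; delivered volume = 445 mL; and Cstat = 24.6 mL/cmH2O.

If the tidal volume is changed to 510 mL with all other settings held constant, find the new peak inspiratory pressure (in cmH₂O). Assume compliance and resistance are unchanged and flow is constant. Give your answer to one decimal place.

44.9

Flow: 41 L/min ÷ 60 = 0.6833 L/s.
PIP = Vt/C + R·V̇ + PEEP (constant-flow equation of motion).
Only the elastic term changes: ΔPIP = ΔVt / C = (510 − 445) / 24.6 = 2.642 cmH2O.
Original PIP = 445/24.6 + 12.0×0.6833 + 16 = 42.289 cmH2O; new PIP = 42.289 + (2.642) = 44.931 cmH2O.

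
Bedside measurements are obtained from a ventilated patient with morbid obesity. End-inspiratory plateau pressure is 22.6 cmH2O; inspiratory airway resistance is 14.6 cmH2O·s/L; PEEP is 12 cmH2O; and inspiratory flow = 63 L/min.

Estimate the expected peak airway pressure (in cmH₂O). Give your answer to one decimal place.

Flow: 63 L/min ÷ 60 = 1.05 L/s.
PIP = Pplat + Raw × flow = 22.6 + 14.6 × 1.05 = 22.6 + 15.33 = 37.93 cmH2O.

37.9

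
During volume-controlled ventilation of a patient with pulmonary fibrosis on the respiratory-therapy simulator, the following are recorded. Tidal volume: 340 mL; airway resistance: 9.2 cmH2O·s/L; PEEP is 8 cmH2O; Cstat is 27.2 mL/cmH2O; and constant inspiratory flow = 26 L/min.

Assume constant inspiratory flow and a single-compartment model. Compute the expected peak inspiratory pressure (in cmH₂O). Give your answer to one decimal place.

Flow: 26 L/min ÷ 60 = 0.4333 L/s.
Equation of motion (constant flow): PIP = Vt/C + R·V̇ + PEEP.
PIP = 340/27.2 + 9.2×0.4333 + 8 = 12.5 + 3.986 + 8 = 24.486 cmH2O.

24.5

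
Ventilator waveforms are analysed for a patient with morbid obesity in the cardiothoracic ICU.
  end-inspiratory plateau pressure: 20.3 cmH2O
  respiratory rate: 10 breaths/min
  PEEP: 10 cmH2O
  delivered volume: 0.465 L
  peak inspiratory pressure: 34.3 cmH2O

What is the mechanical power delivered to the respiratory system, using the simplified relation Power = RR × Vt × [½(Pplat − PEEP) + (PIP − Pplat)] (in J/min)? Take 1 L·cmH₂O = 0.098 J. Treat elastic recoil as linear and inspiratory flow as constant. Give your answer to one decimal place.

8.7

Per-breath work = Vt × [½(Pplat−PEEP) + (PIP−Pplat)] = 0.465 × [0.5×10.3 + 14.0] = 0.465 × 19.15 = 8.905 L·cmH2O.
Power = 10 × 8.905 = 89.05 L·cmH2O/min.
× 0.098 J/(L·cmH2O) → 8.727 J/min.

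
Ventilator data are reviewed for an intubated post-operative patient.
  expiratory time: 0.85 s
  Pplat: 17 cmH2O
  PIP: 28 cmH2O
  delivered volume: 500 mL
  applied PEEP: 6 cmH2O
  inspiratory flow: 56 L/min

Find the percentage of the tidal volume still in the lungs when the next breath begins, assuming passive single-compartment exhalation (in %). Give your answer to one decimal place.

Flow: 56 L/min ÷ 60 = 0.9333 L/s.
R = (PIP − Pplat)/V̇ = (28 − 17) / 0.9333 = 11.0/0.9333 = 11.786 cmH2O·s/L.
C = Vt/(Pplat − PEEP) = 500.0 / (17 − 6) = 500.0/11.0 = 45.455 mL/cmH2O.
τ = R × C = 11.786 × 0.04546 L/cmH2O = 0.5358 s.
Fraction remaining at end-expiration = e^(−Te/τ) = e^(−0.85/0.5358) = 0.2047 → 20.47%.

20.5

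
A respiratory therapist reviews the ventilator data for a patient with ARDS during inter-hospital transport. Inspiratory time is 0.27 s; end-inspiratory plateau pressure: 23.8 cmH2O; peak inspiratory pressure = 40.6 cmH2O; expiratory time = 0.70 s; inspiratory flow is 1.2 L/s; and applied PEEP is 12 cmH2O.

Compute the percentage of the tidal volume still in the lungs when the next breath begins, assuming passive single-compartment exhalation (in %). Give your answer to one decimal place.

16.2

Vt = flow × Ti = 1.2 L/s × 0.27 s × 1000 mL/L = 324.0 mL.
R = (PIP − Pplat)/V̇ = (40.6 − 23.8) / 1.2 = 16.8/1.2 = 14.0 cmH2O·s/L.
C = Vt/(Pplat − PEEP) = 324.0 / (23.8 − 12) = 324.0/11.8 = 27.458 mL/cmH2O.
τ = R × C = 14.0 × 0.02746 L/cmH2O = 0.3844 s.
Fraction remaining at end-expiration = e^(−Te/τ) = e^(−0.70/0.3844) = 0.1619 → 16.19%.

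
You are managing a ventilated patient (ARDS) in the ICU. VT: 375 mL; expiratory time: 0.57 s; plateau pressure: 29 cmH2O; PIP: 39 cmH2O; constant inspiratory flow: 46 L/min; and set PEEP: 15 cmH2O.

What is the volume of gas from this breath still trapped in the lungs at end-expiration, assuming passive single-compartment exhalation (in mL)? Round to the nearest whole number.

73

Flow: 46 L/min ÷ 60 = 0.7667 L/s.
R = (PIP − Pplat)/V̇ = (39 − 29) / 0.7667 = 10.0/0.7667 = 13.043 cmH2O·s/L.
C = Vt/(Pplat − PEEP) = 375.0 / (29 − 15) = 375.0/14.0 = 26.786 mL/cmH2O.
τ = R × C = 13.043 × 0.02679 L/cmH2O = 0.3494 s.
Fraction remaining = e^(−Te/τ) = e^(−0.57/0.3494) = 0.1957.
Trapped volume = 375.0 × 0.1957 = 73.388 mL.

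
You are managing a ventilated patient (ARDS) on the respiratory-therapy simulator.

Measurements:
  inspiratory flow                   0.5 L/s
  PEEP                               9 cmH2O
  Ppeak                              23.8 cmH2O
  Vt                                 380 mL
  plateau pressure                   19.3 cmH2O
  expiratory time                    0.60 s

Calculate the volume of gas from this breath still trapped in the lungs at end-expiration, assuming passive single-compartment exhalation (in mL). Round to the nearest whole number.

R = (PIP − Pplat)/V̇ = (23.8 − 19.3) / 0.5 = 4.5/0.5 = 9.0 cmH2O·s/L.
C = Vt/(Pplat − PEEP) = 380.0 / (19.3 − 9) = 380.0/10.3 = 36.893 mL/cmH2O.
τ = R × C = 9.0 × 0.03689 L/cmH2O = 0.332 s.
Fraction remaining = e^(−Te/τ) = e^(−0.60/0.332) = 0.1641.
Trapped volume = 380.0 × 0.1641 = 62.358 mL.

62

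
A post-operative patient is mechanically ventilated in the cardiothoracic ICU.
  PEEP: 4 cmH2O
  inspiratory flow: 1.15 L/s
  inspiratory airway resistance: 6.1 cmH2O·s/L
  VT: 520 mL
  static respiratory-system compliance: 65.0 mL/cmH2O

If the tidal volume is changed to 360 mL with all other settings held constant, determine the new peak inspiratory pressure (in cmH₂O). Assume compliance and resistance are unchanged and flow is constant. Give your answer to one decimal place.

PIP = Vt/C + R·V̇ + PEEP (constant-flow equation of motion).
Only the elastic term changes: ΔPIP = ΔVt / C = (360 − 520) / 65.0 = -2.462 cmH2O.
Original PIP = 520/65.0 + 6.1×1.15 + 4 = 19.015 cmH2O; new PIP = 19.015 + (-2.462) = 16.553 cmH2O.

16.6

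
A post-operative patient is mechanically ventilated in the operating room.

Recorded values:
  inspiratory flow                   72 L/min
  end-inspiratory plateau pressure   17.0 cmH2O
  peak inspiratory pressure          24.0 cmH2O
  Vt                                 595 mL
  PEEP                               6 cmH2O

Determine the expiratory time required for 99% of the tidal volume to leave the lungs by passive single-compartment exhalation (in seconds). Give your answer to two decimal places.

1.45

Flow: 72 L/min ÷ 60 = 1.2 L/s.
R = (PIP − Pplat)/V̇ = (24.0 − 17.0) / 1.2 = 7.0/1.2 = 5.833 cmH2O·s/L.
C = Vt/(Pplat − PEEP) = 595.0 / (17.0 − 6) = 595.0/11.0 = 54.091 mL/cmH2O.
τ = R × C = 5.833 × 0.05409 L/cmH2O = 0.3155 s.
t = −τ·ln(1 − 0.99) = −0.3155·ln(0.01) = 1.453 s.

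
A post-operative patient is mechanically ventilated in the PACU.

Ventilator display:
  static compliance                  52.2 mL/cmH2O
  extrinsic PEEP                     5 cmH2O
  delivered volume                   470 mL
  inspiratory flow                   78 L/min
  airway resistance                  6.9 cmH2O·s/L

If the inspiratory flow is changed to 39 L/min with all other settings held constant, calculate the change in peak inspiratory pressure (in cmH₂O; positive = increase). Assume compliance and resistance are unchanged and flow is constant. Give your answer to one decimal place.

-4.5

Flow: 78 L/min ÷ 60 = 1.3 L/s.
New flow: 39 L/min ÷ 60 = 0.65 L/s.
PIP = Vt/C + R·V̇ + PEEP (constant-flow equation of motion).
Only the resistive term changes: ΔPIP = R × ΔV̇ = 6.9 × (0.65 − 1.3) = 6.9 × -0.65 = -4.485 cmH2O.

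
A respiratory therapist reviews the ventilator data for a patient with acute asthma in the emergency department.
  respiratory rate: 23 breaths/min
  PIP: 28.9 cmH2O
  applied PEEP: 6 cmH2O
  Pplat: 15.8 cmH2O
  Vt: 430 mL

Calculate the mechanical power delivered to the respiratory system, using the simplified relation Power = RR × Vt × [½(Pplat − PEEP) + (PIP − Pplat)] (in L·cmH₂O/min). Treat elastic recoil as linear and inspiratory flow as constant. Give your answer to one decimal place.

Per-breath work = Vt × [½(Pplat−PEEP) + (PIP−Pplat)] = 0.430 × [0.5×9.8 + 13.1] = 0.430 × 18.0 = 7.74 L·cmH2O.
Power = 23 × 7.74 = 178.02 L·cmH2O/min.

178.0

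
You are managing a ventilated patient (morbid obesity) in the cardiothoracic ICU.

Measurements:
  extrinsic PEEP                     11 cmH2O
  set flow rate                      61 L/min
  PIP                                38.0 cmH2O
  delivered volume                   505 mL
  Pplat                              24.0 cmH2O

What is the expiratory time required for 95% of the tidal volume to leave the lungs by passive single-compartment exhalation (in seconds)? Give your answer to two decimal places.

1.60

Flow: 61 L/min ÷ 60 = 1.0167 L/s.
R = (PIP − Pplat)/V̇ = (38.0 − 24.0) / 1.0167 = 14.0/1.0167 = 13.77 cmH2O·s/L.
C = Vt/(Pplat − PEEP) = 505.0 / (24.0 − 11) = 505.0/13.0 = 38.846 mL/cmH2O.
τ = R × C = 13.77 × 0.03885 L/cmH2O = 0.535 s.
t = −τ·ln(1 − 0.95) = −0.535·ln(0.05) = 1.603 s.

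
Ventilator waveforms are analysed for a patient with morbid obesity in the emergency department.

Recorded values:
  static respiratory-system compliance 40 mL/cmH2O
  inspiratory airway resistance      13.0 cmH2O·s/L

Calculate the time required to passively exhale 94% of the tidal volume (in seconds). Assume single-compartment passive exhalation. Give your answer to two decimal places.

1.46

τ = R × C = 13.0 × 40 mL/cmH2O = 13.0 × 0.040 L/cmH2O = 0.52 s.
Exhaled fraction f = 1 − e^(−t/τ) → t = −τ·ln(1 − f) = −0.52·ln(0.06) = 1.463 s.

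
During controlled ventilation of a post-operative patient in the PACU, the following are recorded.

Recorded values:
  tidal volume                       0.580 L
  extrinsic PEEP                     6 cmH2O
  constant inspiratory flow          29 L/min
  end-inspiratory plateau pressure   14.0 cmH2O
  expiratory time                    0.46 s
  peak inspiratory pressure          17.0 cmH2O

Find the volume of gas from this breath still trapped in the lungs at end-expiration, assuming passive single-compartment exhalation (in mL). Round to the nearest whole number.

209

Flow: 29 L/min ÷ 60 = 0.4833 L/s.
R = (PIP − Pplat)/V̇ = (17.0 − 14.0) / 0.4833 = 3.0/0.4833 = 6.207 cmH2O·s/L.
C = Vt/(Pplat − PEEP) = 580.0 / (14.0 − 6) = 580.0/8.0 = 72.5 mL/cmH2O.
τ = R × C = 6.207 × 0.0725 L/cmH2O = 0.45 s.
Fraction remaining = e^(−Te/τ) = e^(−0.46/0.45) = 0.3598.
Trapped volume = 580.0 × 0.3598 = 208.68 mL.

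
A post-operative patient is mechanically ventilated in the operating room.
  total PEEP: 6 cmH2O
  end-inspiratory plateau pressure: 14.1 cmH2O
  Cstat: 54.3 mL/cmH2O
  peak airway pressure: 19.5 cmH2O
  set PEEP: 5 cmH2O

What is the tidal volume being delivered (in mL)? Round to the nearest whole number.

440

End-expiratory occlusion gives total PEEP = 6 cmH2O (intrinsic PEEP = 6 − 5 = 1). Use total PEEP for the elastic gradient.
Vt = Cstat × (Pplat − PEEPtotal) = 54.3 × (14.1 − 6) = 54.3 × 8.1 = 439.83 mL.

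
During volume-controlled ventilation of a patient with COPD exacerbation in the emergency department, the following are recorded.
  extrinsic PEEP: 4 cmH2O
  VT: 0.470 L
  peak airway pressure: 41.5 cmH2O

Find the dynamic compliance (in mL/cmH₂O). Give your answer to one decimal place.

Dynamic compliance = Vt / (PIP − PEEP) = 470 / (41.5 − 4) = 470 / 37.5 = 12.533 mL/cmH2O.

12.5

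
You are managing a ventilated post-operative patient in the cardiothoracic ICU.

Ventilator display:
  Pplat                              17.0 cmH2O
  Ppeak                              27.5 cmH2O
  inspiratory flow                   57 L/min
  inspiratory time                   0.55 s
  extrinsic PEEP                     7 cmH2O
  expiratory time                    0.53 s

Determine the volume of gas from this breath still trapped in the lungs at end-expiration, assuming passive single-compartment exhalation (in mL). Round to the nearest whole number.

Flow: 57 L/min ÷ 60 = 0.95 L/s.
Vt = flow × Ti = 0.95 L/s × 0.55 s × 1000 mL/L = 522.5 mL.
R = (PIP − Pplat)/V̇ = (27.5 − 17.0) / 0.95 = 10.5/0.95 = 11.053 cmH2O·s/L.
C = Vt/(Pplat − PEEP) = 522.5 / (17.0 − 7) = 522.5/10.0 = 52.25 mL/cmH2O.
τ = R × C = 11.053 × 0.05225 L/cmH2O = 0.5775 s.
Fraction remaining = e^(−Te/τ) = e^(−0.53/0.5775) = 0.3994.
Trapped volume = 522.5 × 0.3994 = 208.69 mL.

209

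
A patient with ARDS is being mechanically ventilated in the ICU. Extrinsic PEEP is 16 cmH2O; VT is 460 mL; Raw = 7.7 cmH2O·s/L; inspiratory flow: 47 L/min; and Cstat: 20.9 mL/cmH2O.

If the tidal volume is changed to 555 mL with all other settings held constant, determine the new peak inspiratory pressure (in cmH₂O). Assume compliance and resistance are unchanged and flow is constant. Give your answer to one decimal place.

Flow: 47 L/min ÷ 60 = 0.7833 L/s.
PIP = Vt/C + R·V̇ + PEEP (constant-flow equation of motion).
Only the elastic term changes: ΔPIP = ΔVt / C = (555 − 460) / 20.9 = 4.545 cmH2O.
Original PIP = 460/20.9 + 7.7×0.7833 + 16 = 44.041 cmH2O; new PIP = 44.041 + (4.545) = 48.586 cmH2O.

48.6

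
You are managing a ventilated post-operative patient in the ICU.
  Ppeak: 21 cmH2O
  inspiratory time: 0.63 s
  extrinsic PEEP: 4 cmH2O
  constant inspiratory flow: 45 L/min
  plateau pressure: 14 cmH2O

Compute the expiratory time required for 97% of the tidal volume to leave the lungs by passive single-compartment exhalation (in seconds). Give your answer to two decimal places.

1.55

Flow: 45 L/min ÷ 60 = 0.75 L/s.
Vt = flow × Ti = 0.75 L/s × 0.63 s × 1000 mL/L = 472.5 mL.
R = (PIP − Pplat)/V̇ = (21 − 14) / 0.75 = 7.0/0.75 = 9.333 cmH2O·s/L.
C = Vt/(Pplat − PEEP) = 472.5 / (14 − 4) = 472.5/10.0 = 47.25 mL/cmH2O.
τ = R × C = 9.333 × 0.04725 L/cmH2O = 0.441 s.
t = −τ·ln(1 − 0.97) = −0.441·ln(0.03) = 1.546 s.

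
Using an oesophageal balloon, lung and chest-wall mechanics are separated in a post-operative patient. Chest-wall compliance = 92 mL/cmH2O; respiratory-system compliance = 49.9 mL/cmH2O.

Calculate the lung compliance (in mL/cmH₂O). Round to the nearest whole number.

1/CL = 1/Crs − 1/Ccw.
1/CL = 1/49.9 − 1/92 = 0.009171.
CL = 109.04 mL/cmH2O.

109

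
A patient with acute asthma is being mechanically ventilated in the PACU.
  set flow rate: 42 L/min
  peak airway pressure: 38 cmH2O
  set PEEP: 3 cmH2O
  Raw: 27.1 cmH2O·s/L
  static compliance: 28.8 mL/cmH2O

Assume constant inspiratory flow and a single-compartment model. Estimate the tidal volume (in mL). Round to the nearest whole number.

462

Flow: 42 L/min ÷ 60 = 0.7 L/s.
Equation of motion (constant flow): PIP = Vt/C + R·V̇ + PEEP.
Vt/C = PIP − R·V̇ − PEEP = 38 − 18.97 − 3 = 16.03 cmH2O.
Vt = C × 16.03 = 28.8 × 16.03 = 461.66 mL.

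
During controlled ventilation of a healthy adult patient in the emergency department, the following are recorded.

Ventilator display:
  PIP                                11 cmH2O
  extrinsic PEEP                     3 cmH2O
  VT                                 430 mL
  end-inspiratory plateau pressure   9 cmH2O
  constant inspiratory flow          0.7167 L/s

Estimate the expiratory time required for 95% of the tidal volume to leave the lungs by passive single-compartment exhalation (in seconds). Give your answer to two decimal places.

0.60

R = (PIP − Pplat)/V̇ = (11 − 9) / 0.7167 = 2.0/0.7167 = 2.791 cmH2O·s/L.
C = Vt/(Pplat − PEEP) = 430.0 / (9 − 3) = 430.0/6.0 = 71.667 mL/cmH2O.
τ = R × C = 2.791 × 0.07167 L/cmH2O = 0.2 s.
t = −τ·ln(1 − 0.95) = −0.2·ln(0.05) = 0.5991 s.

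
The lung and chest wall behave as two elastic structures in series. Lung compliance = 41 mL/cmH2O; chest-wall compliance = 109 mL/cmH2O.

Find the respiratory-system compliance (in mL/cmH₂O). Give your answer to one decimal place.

29.8

Lung and chest wall are elastances in series: 1/Crs = 1/CL + 1/Ccw.
1/Crs = 1/41 + 1/109 = 0.03356.
Crs = 29.797 mL/cmH2O.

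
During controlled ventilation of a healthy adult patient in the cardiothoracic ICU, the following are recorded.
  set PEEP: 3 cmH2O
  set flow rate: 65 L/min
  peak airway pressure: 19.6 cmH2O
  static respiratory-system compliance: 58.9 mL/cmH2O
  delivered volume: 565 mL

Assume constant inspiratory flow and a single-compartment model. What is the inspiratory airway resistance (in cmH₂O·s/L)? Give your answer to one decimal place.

6.5

Flow: 65 L/min ÷ 60 = 1.0833 L/s.
Equation of motion (constant flow): PIP = Vt/C + R·V̇ + PEEP.
R·V̇ = PIP − Vt/C − PEEP = 19.6 − 565/58.9 − 3 = 19.6 − 9.593 − 3 = 7.007 cmH2O.
R = 7.007 / 1.0833 = 6.468 cmH2O·s/L.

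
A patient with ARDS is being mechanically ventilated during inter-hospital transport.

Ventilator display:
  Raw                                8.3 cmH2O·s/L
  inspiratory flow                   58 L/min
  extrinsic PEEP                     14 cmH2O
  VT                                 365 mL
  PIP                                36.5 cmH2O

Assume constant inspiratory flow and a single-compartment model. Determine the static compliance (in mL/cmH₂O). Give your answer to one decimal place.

Flow: 58 L/min ÷ 60 = 0.9667 L/s.
Equation of motion (constant flow): PIP = Vt/C + R·V̇ + PEEP.
Vt/C = PIP − R·V̇ − PEEP = 36.5 − 8.3×0.9667 − 14 = 36.5 − 8.024 − 14 = 14.476 cmH2O.
C = Vt / 14.476 = 365 / 14.476 = 25.214 mL/cmH2O.

25.2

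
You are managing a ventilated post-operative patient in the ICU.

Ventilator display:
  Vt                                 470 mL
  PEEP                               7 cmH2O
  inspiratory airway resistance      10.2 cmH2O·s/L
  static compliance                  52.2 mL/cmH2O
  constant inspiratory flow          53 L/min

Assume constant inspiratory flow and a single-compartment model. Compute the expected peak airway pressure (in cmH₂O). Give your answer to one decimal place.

Flow: 53 L/min ÷ 60 = 0.8833 L/s.
Equation of motion (constant flow): PIP = Vt/C + R·V̇ + PEEP.
PIP = 470/52.2 + 10.2×0.8833 + 7 = 9.004 + 9.01 + 7 = 25.014 cmH2O.

25.0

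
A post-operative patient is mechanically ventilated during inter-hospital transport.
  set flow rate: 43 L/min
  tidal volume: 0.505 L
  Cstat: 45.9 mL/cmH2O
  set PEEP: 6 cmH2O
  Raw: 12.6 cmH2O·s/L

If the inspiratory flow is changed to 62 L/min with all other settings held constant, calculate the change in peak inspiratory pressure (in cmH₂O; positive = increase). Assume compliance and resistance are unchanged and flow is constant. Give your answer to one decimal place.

4.0

Flow: 43 L/min ÷ 60 = 0.7167 L/s.
New flow: 62 L/min ÷ 60 = 1.0333 L/s.
PIP = Vt/C + R·V̇ + PEEP (constant-flow equation of motion).
Only the resistive term changes: ΔPIP = R × ΔV̇ = 12.6 × (1.0333 − 0.7167) = 12.6 × 0.3166 = 3.989 cmH2O.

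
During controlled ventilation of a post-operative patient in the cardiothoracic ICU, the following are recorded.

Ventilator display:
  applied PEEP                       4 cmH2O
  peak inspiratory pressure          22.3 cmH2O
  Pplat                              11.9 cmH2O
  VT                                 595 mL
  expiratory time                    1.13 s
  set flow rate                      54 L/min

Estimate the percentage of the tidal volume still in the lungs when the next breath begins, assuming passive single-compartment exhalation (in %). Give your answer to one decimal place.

27.3

Flow: 54 L/min ÷ 60 = 0.9 L/s.
R = (PIP − Pplat)/V̇ = (22.3 − 11.9) / 0.9 = 10.4/0.9 = 11.556 cmH2O·s/L.
C = Vt/(Pplat − PEEP) = 595.0 / (11.9 − 4) = 595.0/7.9 = 75.316 mL/cmH2O.
τ = R × C = 11.556 × 0.07532 L/cmH2O = 0.8704 s.
Fraction remaining at end-expiration = e^(−Te/τ) = e^(−1.13/0.8704) = 0.273 → 27.3%.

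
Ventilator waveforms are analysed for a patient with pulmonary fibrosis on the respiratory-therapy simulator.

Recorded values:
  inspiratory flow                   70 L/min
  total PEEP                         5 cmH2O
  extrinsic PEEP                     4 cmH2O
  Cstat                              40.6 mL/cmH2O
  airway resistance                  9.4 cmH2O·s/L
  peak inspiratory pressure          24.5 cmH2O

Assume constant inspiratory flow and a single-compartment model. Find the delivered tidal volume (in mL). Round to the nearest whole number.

Flow: 70 L/min ÷ 60 = 1.1667 L/s.
Total PEEP = 5 cmH2O (set 4 + intrinsic 1); this is the baseline alveolar pressure.
Equation of motion (constant flow): PIP = Vt/C + R·V̇ + PEEP.
Vt/C = PIP − R·V̇ − PEEP = 24.5 − 10.967 − 5 = 8.533 cmH2O.
Vt = C × 8.533 = 40.6 × 8.533 = 346.44 mL.

346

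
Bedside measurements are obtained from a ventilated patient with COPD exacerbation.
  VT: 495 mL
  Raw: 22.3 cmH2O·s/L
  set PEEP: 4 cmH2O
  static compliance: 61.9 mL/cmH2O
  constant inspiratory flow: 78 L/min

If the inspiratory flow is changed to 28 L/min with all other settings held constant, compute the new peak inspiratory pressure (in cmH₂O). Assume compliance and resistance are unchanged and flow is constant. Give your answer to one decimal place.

22.4

Flow: 78 L/min ÷ 60 = 1.3 L/s.
New flow: 28 L/min ÷ 60 = 0.4667 L/s.
PIP = Vt/C + R·V̇ + PEEP (constant-flow equation of motion).
Only the resistive term changes: ΔPIP = R × ΔV̇ = 22.3 × (0.4667 − 1.3) = 22.3 × -0.8333 = -18.583 cmH2O.
Original PIP = 495/61.9 + 22.3×1.3 + 4 = 40.987 cmH2O; new PIP = 40.987 + (-18.583) = 22.404 cmH2O.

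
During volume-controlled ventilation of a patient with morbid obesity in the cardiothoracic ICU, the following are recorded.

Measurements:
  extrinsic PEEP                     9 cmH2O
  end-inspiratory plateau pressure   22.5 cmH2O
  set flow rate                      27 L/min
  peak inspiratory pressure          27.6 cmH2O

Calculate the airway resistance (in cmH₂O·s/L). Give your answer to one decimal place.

11.3

Flow: 27 L/min ÷ 60 = 0.45 L/s.
Raw = (PIP − Pplat) / flow = (27.6 − 22.5) / 0.45 = 5.1 / 0.45 = 11.333 cmH2O·s/L.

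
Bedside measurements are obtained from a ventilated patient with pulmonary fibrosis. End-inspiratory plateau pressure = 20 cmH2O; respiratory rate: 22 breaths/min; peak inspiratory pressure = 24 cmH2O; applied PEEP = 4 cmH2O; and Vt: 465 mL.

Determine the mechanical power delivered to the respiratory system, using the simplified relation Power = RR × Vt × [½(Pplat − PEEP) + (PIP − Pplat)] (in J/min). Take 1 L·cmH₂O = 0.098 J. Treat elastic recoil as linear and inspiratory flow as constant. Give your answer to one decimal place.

12.0

Per-breath work = Vt × [½(Pplat−PEEP) + (PIP−Pplat)] = 0.465 × [0.5×16.0 + 4.0] = 0.465 × 12.0 = 5.58 L·cmH2O.
Power = 22 × 5.58 = 122.76 L·cmH2O/min.
× 0.098 J/(L·cmH2O) → 12.03 J/min.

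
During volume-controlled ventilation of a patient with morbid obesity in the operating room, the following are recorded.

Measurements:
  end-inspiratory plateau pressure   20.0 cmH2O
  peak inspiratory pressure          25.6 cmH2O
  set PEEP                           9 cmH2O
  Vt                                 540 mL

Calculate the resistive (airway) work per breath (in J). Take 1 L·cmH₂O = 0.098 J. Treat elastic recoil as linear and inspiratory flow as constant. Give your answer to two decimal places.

With constant inspiratory flow the resistive pressure is constant at PIP − Pplat = 25.6 − 20.0 = 5.6 cmH2O, so resistive work = 5.6 × 0.540 = 3.024 L·cmH2O.
× 0.098 J/(L·cmH2O) → 0.2964 J.

0.30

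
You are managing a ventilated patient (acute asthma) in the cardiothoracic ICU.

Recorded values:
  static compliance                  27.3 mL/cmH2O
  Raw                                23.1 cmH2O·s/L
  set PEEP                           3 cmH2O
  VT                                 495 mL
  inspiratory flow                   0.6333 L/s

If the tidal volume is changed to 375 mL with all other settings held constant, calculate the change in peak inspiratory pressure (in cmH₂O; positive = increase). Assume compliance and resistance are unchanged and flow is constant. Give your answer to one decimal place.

-4.4

PIP = Vt/C + R·V̇ + PEEP (constant-flow equation of motion).
Only the elastic term changes: ΔPIP = ΔVt / C = (375 − 495) / 27.3 = -4.396 cmH2O.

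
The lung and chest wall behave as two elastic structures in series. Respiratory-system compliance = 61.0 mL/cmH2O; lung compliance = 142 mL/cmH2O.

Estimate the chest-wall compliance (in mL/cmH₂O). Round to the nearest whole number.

1/Ccw = 1/Crs − 1/CL.
1/Ccw = 1/61.0 − 1/142 = 0.009351.
Ccw = 106.94 mL/cmH2O.

107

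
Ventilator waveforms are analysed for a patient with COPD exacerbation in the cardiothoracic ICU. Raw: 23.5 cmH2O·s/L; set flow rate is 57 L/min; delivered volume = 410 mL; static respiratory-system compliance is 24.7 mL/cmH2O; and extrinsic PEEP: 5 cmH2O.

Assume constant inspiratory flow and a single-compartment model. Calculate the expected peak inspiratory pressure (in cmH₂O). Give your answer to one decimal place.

Flow: 57 L/min ÷ 60 = 0.95 L/s.
Equation of motion (constant flow): PIP = Vt/C + R·V̇ + PEEP.
PIP = 410/24.7 + 23.5×0.95 + 5 = 16.599 + 22.325 + 5 = 43.924 cmH2O.

43.9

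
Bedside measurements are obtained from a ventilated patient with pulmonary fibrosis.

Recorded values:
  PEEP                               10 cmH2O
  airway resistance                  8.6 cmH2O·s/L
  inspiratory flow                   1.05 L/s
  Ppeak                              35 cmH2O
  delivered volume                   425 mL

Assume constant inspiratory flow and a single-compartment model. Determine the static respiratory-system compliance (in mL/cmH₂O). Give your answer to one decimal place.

Equation of motion (constant flow): PIP = Vt/C + R·V̇ + PEEP.
Vt/C = PIP − R·V̇ − PEEP = 35 − 8.6×1.05 − 10 = 35 − 9.03 − 10 = 15.97 cmH2O.
C = Vt / 15.97 = 425 / 15.97 = 26.612 mL/cmH2O.

26.6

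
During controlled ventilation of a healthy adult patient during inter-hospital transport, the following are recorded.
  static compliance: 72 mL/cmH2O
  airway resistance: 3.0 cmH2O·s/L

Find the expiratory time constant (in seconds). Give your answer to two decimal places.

0.22

τ = R × C = 3.0 × 72 mL/cmH2O = 3.0 × 0.072 L/cmH2O = 0.216 s.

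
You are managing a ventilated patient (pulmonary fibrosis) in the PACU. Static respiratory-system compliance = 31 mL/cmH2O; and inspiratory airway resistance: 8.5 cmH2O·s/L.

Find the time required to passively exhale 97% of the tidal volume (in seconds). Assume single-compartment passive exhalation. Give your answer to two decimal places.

τ = R × C = 8.5 × 31 mL/cmH2O = 8.5 × 0.031 L/cmH2O = 0.2635 s.
Exhaled fraction f = 1 − e^(−t/τ) → t = −τ·ln(1 − f) = −0.2635·ln(0.03) = 0.924 s.

0.92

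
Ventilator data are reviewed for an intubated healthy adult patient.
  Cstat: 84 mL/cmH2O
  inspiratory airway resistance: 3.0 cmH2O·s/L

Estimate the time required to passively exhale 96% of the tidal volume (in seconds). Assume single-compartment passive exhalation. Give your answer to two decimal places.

τ = R × C = 3.0 × 84 mL/cmH2O = 3.0 × 0.084 L/cmH2O = 0.252 s.
Exhaled fraction f = 1 − e^(−t/τ) → t = −τ·ln(1 − f) = −0.252·ln(0.04) = 0.8112 s.

0.81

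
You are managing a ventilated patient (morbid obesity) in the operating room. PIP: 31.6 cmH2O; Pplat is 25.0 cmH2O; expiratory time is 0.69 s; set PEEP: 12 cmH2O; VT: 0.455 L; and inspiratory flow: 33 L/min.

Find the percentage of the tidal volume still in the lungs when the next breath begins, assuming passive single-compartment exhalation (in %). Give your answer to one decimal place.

19.3

Flow: 33 L/min ÷ 60 = 0.55 L/s.
R = (PIP − Pplat)/V̇ = (31.6 − 25.0) / 0.55 = 6.6/0.55 = 12.0 cmH2O·s/L.
C = Vt/(Pplat − PEEP) = 455.0 / (25.0 − 12) = 455.0/13.0 = 35.0 mL/cmH2O.
τ = R × C = 12.0 × 0.035 L/cmH2O = 0.42 s.
Fraction remaining at end-expiration = e^(−Te/τ) = e^(−0.69/0.42) = 0.1934 → 19.34%.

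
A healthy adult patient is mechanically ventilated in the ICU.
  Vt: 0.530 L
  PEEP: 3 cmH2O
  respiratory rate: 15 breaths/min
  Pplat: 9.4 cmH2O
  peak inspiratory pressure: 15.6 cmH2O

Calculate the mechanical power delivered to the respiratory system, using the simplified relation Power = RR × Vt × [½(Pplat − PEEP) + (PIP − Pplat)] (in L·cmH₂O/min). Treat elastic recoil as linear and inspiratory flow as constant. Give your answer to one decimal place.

74.7

Per-breath work = Vt × [½(Pplat−PEEP) + (PIP−Pplat)] = 0.530 × [0.5×6.4 + 6.2] = 0.530 × 9.4 = 4.982 L·cmH2O.
Power = 15 × 4.982 = 74.73 L·cmH2O/min.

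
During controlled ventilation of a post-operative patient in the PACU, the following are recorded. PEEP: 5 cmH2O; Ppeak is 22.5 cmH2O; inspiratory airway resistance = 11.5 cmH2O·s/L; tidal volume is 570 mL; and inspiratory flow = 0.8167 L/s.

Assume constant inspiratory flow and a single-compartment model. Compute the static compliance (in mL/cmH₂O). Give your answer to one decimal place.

Equation of motion (constant flow): PIP = Vt/C + R·V̇ + PEEP.
Vt/C = PIP − R·V̇ − PEEP = 22.5 − 11.5×0.8167 − 5 = 22.5 − 9.392 − 5 = 8.108 cmH2O.
C = Vt / 8.108 = 570 / 8.108 = 70.301 mL/cmH2O.

70.3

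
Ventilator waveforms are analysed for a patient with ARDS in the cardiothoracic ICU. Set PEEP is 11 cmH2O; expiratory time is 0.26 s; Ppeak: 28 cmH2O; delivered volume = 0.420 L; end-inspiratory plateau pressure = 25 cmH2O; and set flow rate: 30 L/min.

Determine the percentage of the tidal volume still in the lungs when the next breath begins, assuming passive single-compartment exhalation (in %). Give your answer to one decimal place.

Flow: 30 L/min ÷ 60 = 0.5 L/s.
R = (PIP − Pplat)/V̇ = (28 − 25) / 0.5 = 3.0/0.5 = 6.0 cmH2O·s/L.
C = Vt/(Pplat − PEEP) = 420.0 / (25 − 11) = 420.0/14.0 = 30.0 mL/cmH2O.
τ = R × C = 6.0 × 0.03 L/cmH2O = 0.18 s.
Fraction remaining at end-expiration = e^(−Te/τ) = e^(−0.26/0.18) = 0.2359 → 23.59%.

23.6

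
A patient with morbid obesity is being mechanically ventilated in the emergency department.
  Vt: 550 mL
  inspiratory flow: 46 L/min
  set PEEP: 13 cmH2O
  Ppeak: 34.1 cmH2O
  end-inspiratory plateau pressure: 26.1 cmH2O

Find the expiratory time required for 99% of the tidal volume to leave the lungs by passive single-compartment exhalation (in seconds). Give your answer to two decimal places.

Flow: 46 L/min ÷ 60 = 0.7667 L/s.
R = (PIP − Pplat)/V̇ = (34.1 − 26.1) / 0.7667 = 8.0/0.7667 = 10.434 cmH2O·s/L.
C = Vt/(Pplat − PEEP) = 550.0 / (26.1 − 13) = 550.0/13.1 = 41.985 mL/cmH2O.
τ = R × C = 10.434 × 0.04199 L/cmH2O = 0.4381 s.
t = −τ·ln(1 − 0.99) = −0.4381·ln(0.01) = 2.018 s.

2.02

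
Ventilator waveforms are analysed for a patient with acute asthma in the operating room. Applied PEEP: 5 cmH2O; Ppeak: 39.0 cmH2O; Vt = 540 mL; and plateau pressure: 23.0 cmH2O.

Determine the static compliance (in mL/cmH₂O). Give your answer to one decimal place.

30.0

Cstat = Vt / (Pplat − PEEP) = 540 / (23.0 − 5) = 540 / 18.0 = 30.0 mL/cmH2O.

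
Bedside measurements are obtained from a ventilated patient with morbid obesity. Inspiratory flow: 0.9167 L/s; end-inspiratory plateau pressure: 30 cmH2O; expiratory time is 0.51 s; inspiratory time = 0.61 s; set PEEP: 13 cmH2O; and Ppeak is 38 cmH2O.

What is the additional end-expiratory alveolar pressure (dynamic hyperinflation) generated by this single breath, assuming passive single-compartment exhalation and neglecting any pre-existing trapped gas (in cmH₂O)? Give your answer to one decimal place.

2.9

Vt = flow × Ti = 0.9167 L/s × 0.61 s × 1000 mL/L = 559.19 mL.
R = (PIP − Pplat)/V̇ = (38 − 30) / 0.9167 = 8.0/0.9167 = 8.727 cmH2O·s/L.
C = Vt/(Pplat − PEEP) = 559.19 / (30 − 13) = 559.19/17.0 = 32.894 mL/cmH2O.
τ = R × C = 8.727 × 0.03289 L/cmH2O = 0.287 s.
Fraction remaining = e^(−Te/τ) = e^(−0.51/0.287) = 0.1691; trapped volume = 559.19 × 0.1691 = 94.559 mL.
Additional alveolar pressure from trapping ≈ V_trapped / C = 94.559 / 32.894 = 2.875 cmH2O.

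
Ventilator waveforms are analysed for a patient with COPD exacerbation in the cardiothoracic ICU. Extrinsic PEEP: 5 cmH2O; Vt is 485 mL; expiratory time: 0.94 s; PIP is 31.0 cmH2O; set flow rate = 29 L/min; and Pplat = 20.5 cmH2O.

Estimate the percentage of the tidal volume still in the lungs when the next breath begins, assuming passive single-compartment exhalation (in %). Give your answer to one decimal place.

25.1

Flow: 29 L/min ÷ 60 = 0.4833 L/s.
R = (PIP − Pplat)/V̇ = (31.0 − 20.5) / 0.4833 = 10.5/0.4833 = 21.726 cmH2O·s/L.
C = Vt/(Pplat − PEEP) = 485.0 / (20.5 − 5) = 485.0/15.5 = 31.29 mL/cmH2O.
τ = R × C = 21.726 × 0.03129 L/cmH2O = 0.6798 s.
Fraction remaining at end-expiration = e^(−Te/τ) = e^(−0.94/0.6798) = 0.2509 → 25.09%.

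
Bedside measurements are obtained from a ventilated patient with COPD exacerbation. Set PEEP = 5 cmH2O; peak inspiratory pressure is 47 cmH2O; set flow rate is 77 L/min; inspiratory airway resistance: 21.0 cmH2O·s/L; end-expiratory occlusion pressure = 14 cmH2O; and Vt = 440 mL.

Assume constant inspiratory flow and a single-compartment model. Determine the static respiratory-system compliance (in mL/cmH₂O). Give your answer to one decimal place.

Flow: 77 L/min ÷ 60 = 1.2833 L/s.
Total PEEP = 14 cmH2O (set 5 + intrinsic 9); this is the baseline alveolar pressure.
Equation of motion (constant flow): PIP = Vt/C + R·V̇ + PEEP.
Vt/C = PIP − R·V̇ − PEEP = 47 − 21.0×1.2833 − 14 = 47 − 26.949 − 14 = 6.051 cmH2O.
C = Vt / 6.051 = 440 / 6.051 = 72.715 mL/cmH2O.

72.7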